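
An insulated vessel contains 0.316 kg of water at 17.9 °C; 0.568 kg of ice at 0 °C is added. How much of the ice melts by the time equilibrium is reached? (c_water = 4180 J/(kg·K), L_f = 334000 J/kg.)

m_melted ≈ 0.0708 kg

Cooling the water to 0 °C releases 0.316×4180×17.9 = 23644 J.
Fully melting the ice requires m_ice L_f = 0.568×334000 = 189712 J.
Since 23644 < 189712 J, not all the ice melts; equilibrium is at 0 °C.
Mass melted = 23644/334000 ≈ 0.07079 kg.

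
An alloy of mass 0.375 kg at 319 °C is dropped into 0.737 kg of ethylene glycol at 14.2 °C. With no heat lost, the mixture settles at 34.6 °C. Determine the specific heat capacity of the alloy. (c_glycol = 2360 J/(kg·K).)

c ≈ 333 J/(kg·K)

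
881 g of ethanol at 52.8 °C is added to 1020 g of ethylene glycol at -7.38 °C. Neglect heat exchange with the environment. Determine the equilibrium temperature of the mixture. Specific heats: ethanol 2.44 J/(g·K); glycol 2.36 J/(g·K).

Net heat exchanged in the isolated system is zero:
881*2.44*(T − 52.8) + 1020*2.36*(T − (-7.38)) = 0
2149.6(T − 52.8) + 2407.2(T − (-7.38)) = 0
(2149.6 + 2407.2) T = 2149.6*52.8 + 2407.2*(-7.38)
T = 95736 / 4556.8 = 21 °C

T_f ≈ 21.0 °C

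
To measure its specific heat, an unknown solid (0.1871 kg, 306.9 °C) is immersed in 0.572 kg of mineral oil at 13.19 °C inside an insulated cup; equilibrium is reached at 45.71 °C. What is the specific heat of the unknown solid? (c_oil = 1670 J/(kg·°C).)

c ≈ 636 J/(kg·°C)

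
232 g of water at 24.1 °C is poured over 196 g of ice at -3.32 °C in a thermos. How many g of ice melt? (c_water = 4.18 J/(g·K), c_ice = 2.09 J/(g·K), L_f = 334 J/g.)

m_melted ≈ 65.9 g

Heat available from the water dropping to 0 °C: 232×4.18×24.1 = 23371 J.
Warming the ice to 0 °C takes 196×2.09×3.32 = 1360 J, leaving 22011 J for melting.
Melting all 196 g of ice would need 196×334 = 65464 J.
22011 J < 65464 J, so only part of the ice melts and the system sits at 0 °C.
Mass melted = 22011/334 ≈ 65.9 g.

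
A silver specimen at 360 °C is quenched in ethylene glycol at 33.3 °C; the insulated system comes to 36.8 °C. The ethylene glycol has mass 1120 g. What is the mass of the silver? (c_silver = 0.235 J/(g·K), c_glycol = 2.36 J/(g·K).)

m ≈ 122 g

Setting the total heat transfer to zero:
m×0.235×(36.8 − 360) + 1120×2.36×(36.8 − 33.3) = 0
-75.95 m = -9251.2
m = -9251.2/-75.95 ≈ 121.8 g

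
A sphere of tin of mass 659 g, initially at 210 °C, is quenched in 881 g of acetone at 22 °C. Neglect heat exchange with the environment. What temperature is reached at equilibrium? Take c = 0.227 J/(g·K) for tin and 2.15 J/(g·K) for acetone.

T_f ≈ 35.8 °C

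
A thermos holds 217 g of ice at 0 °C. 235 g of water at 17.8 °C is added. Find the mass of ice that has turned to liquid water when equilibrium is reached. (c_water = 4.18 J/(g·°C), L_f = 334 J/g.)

m_melted ≈ 52.4 g

Heat available from the water dropping to 0 °C: 235×4.18×17.8 = 17485 J.
To melt every bit of ice: 217×334 = 72478 J.
Since 17485 < 72478 J, not all the ice melts; equilibrium is at 0 °C.
m_melt = 17485 / L_f = 52.35 g.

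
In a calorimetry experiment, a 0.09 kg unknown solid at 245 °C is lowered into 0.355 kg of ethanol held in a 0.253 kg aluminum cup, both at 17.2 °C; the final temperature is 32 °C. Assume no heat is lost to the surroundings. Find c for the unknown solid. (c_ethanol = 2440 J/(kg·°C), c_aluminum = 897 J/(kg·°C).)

c ≈ 844 J/(kg·°C)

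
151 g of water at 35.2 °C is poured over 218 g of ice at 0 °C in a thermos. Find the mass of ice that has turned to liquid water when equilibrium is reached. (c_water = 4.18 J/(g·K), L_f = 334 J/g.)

m_melted ≈ 66.5 g

Heat available from the water dropping to 0 °C: 151×4.18×35.2 = 22218 J.
To melt every bit of ice: 218×334 = 72812 J.
22218 J < 72812 J, so only part of the ice melts and the system sits at 0 °C.
Mass melted = 22218/334 ≈ 66.52 g.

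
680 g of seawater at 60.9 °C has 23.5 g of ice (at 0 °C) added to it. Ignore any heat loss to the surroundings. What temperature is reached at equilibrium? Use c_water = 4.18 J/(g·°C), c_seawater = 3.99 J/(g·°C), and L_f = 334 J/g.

T_f ≈ 56.0 °C

Sum of m c ΔT and latent-heat terms is zero:
fusion: m_ice L_f = 23.5×334 = 7849; warm the meltwater: 98.23 T; seawater: 2713.2(T − 60.9)
2811.4 T = 165234 − 7849 = 157385
T ≈ 55.98 °C. Since T > 0 °C, the all-ice-melts assumption holds.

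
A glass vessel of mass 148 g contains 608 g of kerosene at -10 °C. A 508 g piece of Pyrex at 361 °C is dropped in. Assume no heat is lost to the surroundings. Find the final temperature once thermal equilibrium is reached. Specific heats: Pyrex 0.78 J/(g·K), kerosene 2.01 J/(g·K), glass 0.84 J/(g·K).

T_f ≈ 74.4 °C

T_f = Σ m_i c_i T_i / Σ m_i c_i:
T_f = (396.24*361 + 1222.1*(-10) + 124.32*(-10)) / (396.24 + 1222.1 + 124.32)
    = 129579 / 1742.6 ≈ 74.36 °C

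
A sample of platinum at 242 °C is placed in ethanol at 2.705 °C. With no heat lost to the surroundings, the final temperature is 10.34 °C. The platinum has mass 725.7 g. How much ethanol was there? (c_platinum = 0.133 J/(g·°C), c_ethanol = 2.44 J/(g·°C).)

|Q_platinum| = |Q_ethanol|:
725.7·0.133·(242 − 10.34) = m·2.44·(10.34 − 2.705)
18.63 m = 22359  ⇒  m ≈ 1200 g

m ≈ 1200 g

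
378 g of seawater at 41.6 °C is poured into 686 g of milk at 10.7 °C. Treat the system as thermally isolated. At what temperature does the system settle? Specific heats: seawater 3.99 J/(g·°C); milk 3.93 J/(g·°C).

Energy conservation, ΣQ = 0:
378*3.99*(T − 41.6) + 686*3.93*(T − 10.7) = 0
1508.2(T − 41.6) + 2696(T − 10.7) = 0
(1508.2 + 2696) T = 1508.2*41.6 + 2696*10.7
T ≈ 21.79 °C

T_f ≈ 21.8 °C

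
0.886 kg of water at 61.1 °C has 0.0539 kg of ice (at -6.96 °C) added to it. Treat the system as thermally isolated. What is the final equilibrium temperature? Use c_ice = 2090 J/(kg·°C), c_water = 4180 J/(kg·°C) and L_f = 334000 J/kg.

Heat gained plus heat lost sum to zero:
warm ice to 0 °C: 0.0539·2090·(0 − (-6.96)) = 784.05
  melt ice: 0.0539·334000 = 18003
  meltwater 0→T: 0.0539·4180·T = 225.3 T
  water cools: 0.886·4180·(T − 61.1) = 3703.5(T − 61.1)
3928.8 T = 226283 − 18787 = 207496
T ≈ 52.81 °C (positive, so assuming full melt was valid).

T_f ≈ 52.8 °C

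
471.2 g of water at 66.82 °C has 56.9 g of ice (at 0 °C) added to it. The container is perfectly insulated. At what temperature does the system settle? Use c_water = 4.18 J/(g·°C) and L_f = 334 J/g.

Let T be the final temperature. ΣQ_i = 0:
latent heat to melt: 56.9×334 = 19005
  warm the meltwater: 237.84 T
  water cools: 471.2×4.18×(T − 66.82) = 1969.6(T − 66.82)
2207.5 T = 131610 − 19005 = 112605
T ≈ 51.01 °C (positive, so assuming full melt was valid).

T_f ≈ 51.0 °C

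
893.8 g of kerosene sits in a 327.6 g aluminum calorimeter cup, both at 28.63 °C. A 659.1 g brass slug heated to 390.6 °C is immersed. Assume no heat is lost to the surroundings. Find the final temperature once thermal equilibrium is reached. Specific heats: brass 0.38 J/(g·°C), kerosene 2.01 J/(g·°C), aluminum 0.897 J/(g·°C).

T_f ≈ 67.4 °C

Heat gained plus heat lost sum to zero:
659.1*0.38*(T − 390.6) + 893.8*2.01*(T − 28.63) + 327.6*0.897*(T − 28.63) = 0
(250.46 + 1796.5 + 293.86) T = 250.46*390.6 + 1796.5*28.63 + 293.86*28.63
T ≈ 67.36 °C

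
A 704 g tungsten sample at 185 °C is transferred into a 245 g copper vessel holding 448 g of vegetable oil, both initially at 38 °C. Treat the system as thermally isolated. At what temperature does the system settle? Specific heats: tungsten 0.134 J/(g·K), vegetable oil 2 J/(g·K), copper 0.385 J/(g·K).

T_f ≈ 50.8 °C

Heat gained plus heat lost sum to zero:
704*0.134*(T − 185) + 448*2*(T − 38) + 245*0.385*(T − 38) = 0
94.34(T − 185) + 896(T − 38) + 94.33(T − 38) = 0
1084.7 T = 55085
T ≈ 50.79 °C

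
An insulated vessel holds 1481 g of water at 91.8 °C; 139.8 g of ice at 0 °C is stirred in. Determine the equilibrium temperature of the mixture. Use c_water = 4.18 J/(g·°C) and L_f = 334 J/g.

Net heat exchanged in the isolated system is zero:
melt ice: 139.8×334 = 46693; meltwater 0→T: 139.8×4.18×T = 584.36 T; water: 6190.6(T − 91.8)
6774.9 T = 568295 − 46693 = 521602
T ≈ 76.99 °C (positive, so assuming full melt was valid).

T_f ≈ 77.0 °C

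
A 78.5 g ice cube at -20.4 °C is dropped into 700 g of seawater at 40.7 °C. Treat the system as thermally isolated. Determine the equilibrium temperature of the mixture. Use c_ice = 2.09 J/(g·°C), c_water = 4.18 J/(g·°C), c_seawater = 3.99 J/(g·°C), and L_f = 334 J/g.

T_f ≈ 26.9 °C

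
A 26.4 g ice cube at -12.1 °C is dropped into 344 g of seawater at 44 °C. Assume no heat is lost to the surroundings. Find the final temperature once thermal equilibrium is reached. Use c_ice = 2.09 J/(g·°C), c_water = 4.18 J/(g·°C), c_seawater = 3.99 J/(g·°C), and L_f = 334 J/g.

T_f ≈ 34.3 °C

Conservation of energy gives ΣQ = 0:
warm ice to 0 °C: 26.4·2.09·(0 − (-12.1)) = 667.63
  melt ice: 26.4·334 = 8817.6
  meltwater 0→T: 26.4·4.18·T = 110.35 T
  seawater cools: 344·3.99·(T − 44) = 1372.6(T − 44)
1482.9 T = 60393 − 9485.2 = 50907
T ≈ 34.33 °C — above 0 °C, consistent with complete melting.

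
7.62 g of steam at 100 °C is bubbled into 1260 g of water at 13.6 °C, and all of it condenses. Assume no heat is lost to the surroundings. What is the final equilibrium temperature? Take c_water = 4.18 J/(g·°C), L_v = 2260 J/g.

T_f ≈ 17.4 °C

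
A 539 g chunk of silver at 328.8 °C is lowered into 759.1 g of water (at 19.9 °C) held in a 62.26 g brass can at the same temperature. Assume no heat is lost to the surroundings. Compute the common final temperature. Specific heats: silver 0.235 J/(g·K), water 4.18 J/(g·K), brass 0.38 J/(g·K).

T_f is the heat-capacity-weighted average of the initial temperatures:
T_f = (126.66·328.8 + 3173·19.9 + 23.66·19.9) / (126.66 + 3173 + 23.66)
    = 105262 / 3323.4 ≈ 31.67 °C

T_f ≈ 31.7 °C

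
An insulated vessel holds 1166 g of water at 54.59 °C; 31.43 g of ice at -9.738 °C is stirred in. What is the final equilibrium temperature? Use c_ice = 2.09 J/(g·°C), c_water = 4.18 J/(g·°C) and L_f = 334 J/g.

T_f ≈ 50.9 °C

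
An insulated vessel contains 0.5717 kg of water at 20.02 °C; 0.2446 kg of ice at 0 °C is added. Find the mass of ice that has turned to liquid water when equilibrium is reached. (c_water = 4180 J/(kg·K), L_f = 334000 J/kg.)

m_melted ≈ 0.143 kg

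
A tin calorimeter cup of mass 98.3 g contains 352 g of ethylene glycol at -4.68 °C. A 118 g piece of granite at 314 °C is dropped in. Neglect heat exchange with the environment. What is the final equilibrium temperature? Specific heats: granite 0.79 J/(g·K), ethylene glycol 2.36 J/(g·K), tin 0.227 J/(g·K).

Net heat exchanged in the isolated system is zero:
118·0.79·(T − 314) + 352·2.36·(T − (-4.68)) + 98.3·0.227·(T − (-4.68)) = 0
93.22(T − 314) + 830.72(T − (-4.68)) + 22.31(T − (-4.68)) = 0
946.25 T = 25279
T = 25279/946.25 ≈ 26.71 °C

T_f ≈ 26.7 °C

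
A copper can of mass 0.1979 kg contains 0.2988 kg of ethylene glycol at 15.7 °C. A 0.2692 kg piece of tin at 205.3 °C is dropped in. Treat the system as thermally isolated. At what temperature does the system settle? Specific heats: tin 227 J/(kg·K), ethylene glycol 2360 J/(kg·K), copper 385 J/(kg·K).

T_f = Σ m_i c_i T_i / Σ m_i c_i:
T_f = (61.11·205.3 + 705.17·15.7 + 76.19·15.7) / (61.11 + 705.17 + 76.19)
    = 24813 / 842.47 ≈ 29.45 °C

T_f ≈ 29.5 °C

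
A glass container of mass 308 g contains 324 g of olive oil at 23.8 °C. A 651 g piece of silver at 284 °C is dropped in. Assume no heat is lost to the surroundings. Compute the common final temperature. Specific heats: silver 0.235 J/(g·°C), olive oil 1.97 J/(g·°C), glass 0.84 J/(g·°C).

T_f ≈ 61.7 °C

T_f = Σ m_i c_i T_i / Σ m_i c_i:
T_f = (152.98*284 + 638.28*23.8 + 258.72*23.8) / (152.98 + 638.28 + 258.72)
    = 64796 / 1050 ≈ 61.71 °C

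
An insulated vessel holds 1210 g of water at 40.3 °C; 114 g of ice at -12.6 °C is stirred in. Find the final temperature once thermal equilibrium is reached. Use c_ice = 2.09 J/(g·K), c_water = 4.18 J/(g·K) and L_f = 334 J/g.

Energy balance with sensible and latent terms:
warm ice to 0 °C: 114·2.09·(0 − (-12.6)) = 3002.1
  fusion: m_ice L_f = 114·334 = 38076
  warm the meltwater: 476.52 T
  water: 5057.8(T − 40.3)
5534.3 T = 203829 − 41078 = 162751
T ≈ 29.41 °C (positive, so assuming full melt was valid).

T_f ≈ 29.4 °C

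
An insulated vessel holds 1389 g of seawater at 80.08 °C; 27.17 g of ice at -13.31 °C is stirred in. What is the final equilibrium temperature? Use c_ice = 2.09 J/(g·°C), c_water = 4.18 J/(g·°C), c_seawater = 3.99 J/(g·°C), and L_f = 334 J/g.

Conservation of energy gives ΣQ = 0:
ice -13.31→0 °C: 27.17·2.09·13.31 = 755.81
  melt ice: 27.17·334 = 9074.8
  warm the meltwater: 113.57 T
  seawater cools: 1389·3.99·(T − 80.08) = 5542.1(T − 80.08)
5655.7 T = 443812 − 9830.6 = 433982
T ≈ 76.73 °C. Since T > 0 °C, the all-ice-melts assumption holds.

T_f ≈ 76.7 °C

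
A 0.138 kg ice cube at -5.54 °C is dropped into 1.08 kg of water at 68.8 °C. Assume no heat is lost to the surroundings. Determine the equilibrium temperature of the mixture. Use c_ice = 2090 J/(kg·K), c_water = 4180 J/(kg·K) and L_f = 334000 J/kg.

Energy balance with sensible and latent terms:
warm ice to 0 °C: 0.138×2090×(0 − (-5.54)) = 1597.8; fusion: m_ice L_f = 0.138×334000 = 46092; meltwater 0→T: 0.138×4180×T = 576.84 T; water: 4514.4(T − 68.8)
5091.2 T = 310591 − 47690 = 262901
T ≈ 51.64 °C (positive, so assuming full melt was valid).

T_f ≈ 51.6 °C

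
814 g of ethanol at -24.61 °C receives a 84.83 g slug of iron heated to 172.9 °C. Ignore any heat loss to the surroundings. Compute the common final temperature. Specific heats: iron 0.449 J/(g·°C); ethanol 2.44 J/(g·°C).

Conservation of energy gives ΣQ = 0:
84.83·0.449·(T − 172.9) + 814·2.44·(T − (-24.61)) = 0
(38.09 + 1986.2) T = 38.09·172.9 + 1986.2·(-24.61)
T = -42294 / 2024.2 = -20.9 °C

T_f ≈ -20.9 °C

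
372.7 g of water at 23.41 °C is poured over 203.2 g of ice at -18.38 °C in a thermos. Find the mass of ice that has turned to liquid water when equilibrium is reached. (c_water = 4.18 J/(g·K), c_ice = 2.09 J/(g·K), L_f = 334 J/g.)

m_melted ≈ 85.8 g

Cooling the water to 0 °C releases 372.7·4.18·23.41 = 36470 J.
Warming the ice to 0 °C takes 203.2·2.09·18.38 = 7805.8 J, leaving 28664 J for melting.
Melting all 203.2 g of ice would need 203.2·334 = 67869 J.
28664 J < 67869 J, so only part of the ice melts and the system sits at 0 °C.
m_melt = 28664 / L_f = 85.82 g.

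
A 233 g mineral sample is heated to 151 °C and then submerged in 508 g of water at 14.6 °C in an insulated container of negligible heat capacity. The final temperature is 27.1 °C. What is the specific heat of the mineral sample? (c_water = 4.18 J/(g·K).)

c ≈ 0.919 J/(g·K)

Heat lost by the mineral sample = heat gained by the water:
233·c·(151 − 27.1) = 508·4.18·(27.1 − 14.6)
28869 c = 26543  ⇒  c ≈ 0.9194 J/(g·K)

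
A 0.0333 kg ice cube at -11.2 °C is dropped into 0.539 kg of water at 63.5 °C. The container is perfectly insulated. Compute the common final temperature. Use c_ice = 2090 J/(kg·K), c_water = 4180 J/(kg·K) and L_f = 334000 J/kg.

T_f ≈ 54.8 °C

Sum of m c ΔT and latent-heat terms is zero:
ice -11.2→0 °C: 0.0333·2090·11.2 = 779.49
  melt ice: 0.0333·334000 = 11122
  warm the meltwater: 139.19 T
  water: 2253(T − 63.5)
2392.2 T = 143067 − 11902 = 131165
T ≈ 54.83 °C — above 0 °C, consistent with complete melting.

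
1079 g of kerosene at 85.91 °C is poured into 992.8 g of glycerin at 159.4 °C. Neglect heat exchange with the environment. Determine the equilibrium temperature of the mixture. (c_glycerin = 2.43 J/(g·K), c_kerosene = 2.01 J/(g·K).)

|Q_glycerin| = |Q_kerosene|:
992.8*2.43*(159.4 − T) = 1079*2.01*(T − 85.91)
2412.5(159.4 − T) = 2168.8(T − 85.91)
4581.3 T = 570874  ⇒  T ≈ 124.61 °C

T_f ≈ 124.6 °C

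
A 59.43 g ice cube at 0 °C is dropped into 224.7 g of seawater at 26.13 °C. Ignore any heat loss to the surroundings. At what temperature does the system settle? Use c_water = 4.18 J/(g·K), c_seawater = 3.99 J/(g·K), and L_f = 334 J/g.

T_f ≈ 3.1 °C

Taking heat into each body as positive, Σ m c ΔT = 0:
melt ice: 59.43×334 = 19850
  meltwater 0→T: 59.43×4.18×T = 248.42 T
  seawater cools: 224.7×3.99×(T − 26.13) = 896.55(T − 26.13)
1145 T = 23427 − 19850 = 3577.3
T ≈ 3.12 °C (positive, so assuming full melt was valid).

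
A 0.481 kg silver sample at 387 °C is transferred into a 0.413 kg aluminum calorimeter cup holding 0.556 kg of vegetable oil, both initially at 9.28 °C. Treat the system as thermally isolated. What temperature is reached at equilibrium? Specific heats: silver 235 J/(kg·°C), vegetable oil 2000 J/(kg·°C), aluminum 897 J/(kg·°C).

T_f ≈ 36.0 °C

Net heat exchanged in the isolated system is zero:
0.481*235*(T − 387) + 0.556*2000*(T − 9.28) + 0.413*897*(T − 9.28) = 0
113.03(T − 387) + 1112(T − 9.28) + 370.46(T − 9.28) = 0
(113.03 + 1112 + 370.46) T = 113.03*387 + 1112*9.28 + 370.46*9.28
T = 57502 / 1595.5 = 36 °C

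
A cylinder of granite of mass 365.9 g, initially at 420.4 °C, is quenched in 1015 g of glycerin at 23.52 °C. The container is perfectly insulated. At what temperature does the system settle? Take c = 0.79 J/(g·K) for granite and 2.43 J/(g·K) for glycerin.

Conservation of energy gives ΣQ = 0:
365.9×0.79×(T − 420.4) + 1015×2.43×(T − 23.52) = 0
2755.5 T = 179532
T = 179532/2755.5 ≈ 65.15 °C

T_f ≈ 65.2 °C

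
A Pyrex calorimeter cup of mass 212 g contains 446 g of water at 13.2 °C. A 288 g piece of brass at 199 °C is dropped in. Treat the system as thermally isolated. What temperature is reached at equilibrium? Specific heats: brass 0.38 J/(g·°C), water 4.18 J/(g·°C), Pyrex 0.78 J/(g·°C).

T_f ≈ 22.7 °C

Taking heat into each body as positive, Σ m c ΔT = 0:
288·0.38·(T − 199) + 446·4.18·(T − 13.2) + 212·0.78·(T − 13.2) = 0
109.44(T − 199) + 1864.3(T − 13.2) + 165.36(T − 13.2) = 0
(109.44 + 1864.3 + 165.36) T = 109.44·199 + 1864.3·13.2 + 165.36·13.2
T = 48570/2139.1 ≈ 22.71 °C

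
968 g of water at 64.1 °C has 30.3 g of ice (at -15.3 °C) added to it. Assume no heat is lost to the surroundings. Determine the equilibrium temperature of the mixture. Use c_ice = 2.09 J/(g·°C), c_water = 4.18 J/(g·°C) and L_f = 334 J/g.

T_f ≈ 59.5 °C

Energy balance with sensible and latent terms:
ice -15.3→0 °C: 30.3·2.09·15.3 = 968.9
  fusion: m_ice L_f = 30.3·334 = 10120
  meltwater 0→T: 30.3·4.18·T = 126.65 T
  water: 4046.2(T − 64.1)
4172.9 T = 259364 − 11089 = 248275
T ≈ 59.50 °C — above 0 °C, consistent with complete melting.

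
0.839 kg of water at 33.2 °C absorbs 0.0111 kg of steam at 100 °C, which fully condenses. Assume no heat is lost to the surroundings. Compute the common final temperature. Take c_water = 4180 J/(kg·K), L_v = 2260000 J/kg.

T_f ≈ 41.1 °C

Energy balance with sensible and latent terms:
condense steam: −0.0111·2260000 = −25086; condensed water 100 °C→T: 46.4(T − 100); water warms: 0.839·4180·(T − 33.2) = 3507(T − 33.2)
3553.4 T = 25086 + 4639.8 + 116433 = 146159
T ≈ 41.13 °C — below 100 °C, confirming all the steam condensed.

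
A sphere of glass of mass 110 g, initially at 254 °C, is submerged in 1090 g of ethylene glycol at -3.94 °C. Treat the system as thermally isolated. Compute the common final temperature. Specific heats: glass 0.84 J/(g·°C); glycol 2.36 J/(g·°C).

T_f ≈ 5.0 °C

Energy conservation, ΣQ = 0:
110*0.84*(T − 254) + 1090*2.36*(T − (-3.94)) = 0
(92.4 + 2572.4) T = 92.4*254 + 2572.4*(-3.94)
T ≈ 5.00 °C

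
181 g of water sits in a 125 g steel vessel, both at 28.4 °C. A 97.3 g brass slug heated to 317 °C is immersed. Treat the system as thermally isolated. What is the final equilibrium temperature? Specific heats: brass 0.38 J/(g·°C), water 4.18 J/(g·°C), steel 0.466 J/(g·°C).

T_f ≈ 40.9 °C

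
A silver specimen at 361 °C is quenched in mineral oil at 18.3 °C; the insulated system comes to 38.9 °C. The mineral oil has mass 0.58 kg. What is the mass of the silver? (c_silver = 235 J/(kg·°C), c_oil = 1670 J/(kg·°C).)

m ≈ 0.264 kg

Let T be the final temperature. ΣQ_i = 0:
m×235×(38.9 − 361) + 0.58×1670×(38.9 − 18.3) = 0
-75694 m = -19953
m = -19953/-75694 ≈ 0.2636 kg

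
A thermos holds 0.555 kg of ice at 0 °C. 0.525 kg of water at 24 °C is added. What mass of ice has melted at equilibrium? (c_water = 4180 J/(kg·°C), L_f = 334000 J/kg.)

m_melted ≈ 0.158 kg

Water can give up m c ΔT = 0.525·4180·24 = 52668 J before reaching 0 °C.
Melting all 0.555 kg of ice would need 0.555·334000 = 185370 J.
52668 J < 185370 J, so only part of the ice melts and the system sits at 0 °C.
m_melt = 52668 / L_f = 0.1577 kg.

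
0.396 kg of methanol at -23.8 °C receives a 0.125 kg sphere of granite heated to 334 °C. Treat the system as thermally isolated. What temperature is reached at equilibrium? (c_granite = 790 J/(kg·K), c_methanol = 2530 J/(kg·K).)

Setting the total heat transfer to zero:
0.125·790·(T − 334) + 0.396·2530·(T − (-23.8)) = 0
1100.6 T = 9137.8
T ≈ 8.30 °C

T_f ≈ 8.3 °C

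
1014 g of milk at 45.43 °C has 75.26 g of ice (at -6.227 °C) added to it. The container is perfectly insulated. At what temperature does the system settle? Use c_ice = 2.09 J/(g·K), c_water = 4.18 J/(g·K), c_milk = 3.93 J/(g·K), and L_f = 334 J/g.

T_f ≈ 36.0 °C

Heat gained plus heat lost sum to zero:
ice -6.227→0 °C: 75.26·2.09·6.227 = 979.47
  melt ice: 75.26·334 = 25137
  warm the meltwater: 314.59 T
  milk cools: 1014·3.93·(T − 45.43) = 3985(T − 45.43)
4299.6 T = 181039 − 26116 = 154923
T ≈ 36.03 °C. Since T > 0 °C, the all-ice-melts assumption holds.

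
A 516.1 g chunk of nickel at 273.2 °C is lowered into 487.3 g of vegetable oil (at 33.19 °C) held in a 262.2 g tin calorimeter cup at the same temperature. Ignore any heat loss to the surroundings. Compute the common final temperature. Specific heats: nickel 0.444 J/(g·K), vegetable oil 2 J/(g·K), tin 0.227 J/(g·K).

Let T be the final temperature. ΣQ_i = 0:
516.1×0.444×(T − 273.2) + 487.3×2×(T − 33.19) + 262.2×0.227×(T − 33.19) = 0
229.15(T − 273.2) + 974.6(T − 33.19) + 59.52(T − 33.19) = 0
1263.3 T = 96926
T = 96926/1263.3 ≈ 76.73 °C

T_f ≈ 76.7 °C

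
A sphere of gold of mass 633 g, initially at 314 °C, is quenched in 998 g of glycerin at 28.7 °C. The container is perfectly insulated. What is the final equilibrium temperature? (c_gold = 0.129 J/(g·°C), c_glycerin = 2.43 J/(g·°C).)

T_f ≈ 38.0 °C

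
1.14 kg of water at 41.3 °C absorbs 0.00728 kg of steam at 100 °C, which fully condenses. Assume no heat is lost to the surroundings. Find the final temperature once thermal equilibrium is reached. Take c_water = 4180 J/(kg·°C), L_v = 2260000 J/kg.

Energy balance with sensible and latent terms:
condense steam: −0.00728·2260000 = −16453
  condensed water 100 °C→T: 30.43(T − 100)
  original water: 4765.2(T − 41.3)
4795.6 T = 16453 + 3043 + 196803 = 216299
T ≈ 45.10 °C (< 100 °C, so full condensation is consistent).

T_f ≈ 45.1 °C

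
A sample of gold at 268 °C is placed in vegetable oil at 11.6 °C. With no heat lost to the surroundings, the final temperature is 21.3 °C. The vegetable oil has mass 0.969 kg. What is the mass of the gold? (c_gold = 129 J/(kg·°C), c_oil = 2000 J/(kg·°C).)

m ≈ 0.591 kg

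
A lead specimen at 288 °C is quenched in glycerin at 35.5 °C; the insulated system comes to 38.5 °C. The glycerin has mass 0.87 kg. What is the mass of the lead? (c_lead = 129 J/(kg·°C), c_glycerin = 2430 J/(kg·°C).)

m ≈ 0.197 kg

Setting the total heat transfer to zero:
m×129×(38.5 − 288) + 0.87×2430×(38.5 − 35.5) = 0
-32186 m = -6342.3
m = -6342.3/-32186 ≈ 0.1971 kg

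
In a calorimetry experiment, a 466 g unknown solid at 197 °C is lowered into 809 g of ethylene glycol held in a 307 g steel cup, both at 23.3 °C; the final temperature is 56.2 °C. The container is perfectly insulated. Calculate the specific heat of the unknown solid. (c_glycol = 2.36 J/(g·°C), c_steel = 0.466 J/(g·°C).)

c ≈ 1.03 J/(g·°C)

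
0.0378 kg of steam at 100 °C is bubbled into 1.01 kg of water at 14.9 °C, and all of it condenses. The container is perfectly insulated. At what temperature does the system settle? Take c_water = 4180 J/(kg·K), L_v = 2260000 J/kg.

T_f ≈ 37.5 °C

Heat gained plus heat lost sum to zero:
steam→water at 100 °C releases m L_v = 0.0378·2260000 = 85428; condensed water 100 °C→T: 158(T − 100); water warms: 1.01·4180·(T − 14.9) = 4221.8(T − 14.9)
4379.8 T = 85428 + 15800 + 62905 = 164133
T ≈ 37.48 °C (< 100 °C, so full condensation is consistent).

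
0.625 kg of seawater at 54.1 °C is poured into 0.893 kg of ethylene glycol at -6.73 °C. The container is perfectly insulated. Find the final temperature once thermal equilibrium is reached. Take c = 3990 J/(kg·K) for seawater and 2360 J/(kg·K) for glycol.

T_f ≈ 26.2 °C

Heat gained plus heat lost sum to zero:
0.625·3990·(T − 54.1) + 0.893·2360·(T − (-6.73)) = 0
(2493.8 + 2107.5) T = 2493.8·54.1 + 2107.5·(-6.73)
T ≈ 26.24 °C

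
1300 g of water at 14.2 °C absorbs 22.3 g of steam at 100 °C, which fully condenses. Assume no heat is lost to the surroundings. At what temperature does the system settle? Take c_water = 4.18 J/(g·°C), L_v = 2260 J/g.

T_f ≈ 24.8 °C

Net heat exchanged in the isolated system is zero:
steam→water at 100 °C releases m L_v = 22.3×2260 = 50398; condensed water 100 °C→T: 93.21(T − 100); original water: 5434(T − 14.2)
5527.2 T = 50398 + 9321.4 + 77163 = 136882
T ≈ 24.77 °C (< 100 °C, so full condensation is consistent).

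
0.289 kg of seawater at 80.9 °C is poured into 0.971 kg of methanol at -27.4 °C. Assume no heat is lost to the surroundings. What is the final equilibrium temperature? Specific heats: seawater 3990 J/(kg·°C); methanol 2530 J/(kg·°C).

T_f = Σ m_i c_i T_i / Σ m_i c_i:
T_f = (1153.1×80.9 + 2456.6×(-27.4)) / (1153.1 + 2456.6)
    = 25975 / 3609.7 ≈ 7.20 °C

T_f ≈ 7.2 °C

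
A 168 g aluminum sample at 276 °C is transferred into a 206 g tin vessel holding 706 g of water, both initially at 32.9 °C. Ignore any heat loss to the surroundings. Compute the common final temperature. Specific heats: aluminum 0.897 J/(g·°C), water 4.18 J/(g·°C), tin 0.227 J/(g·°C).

T_f ≈ 44.5 °C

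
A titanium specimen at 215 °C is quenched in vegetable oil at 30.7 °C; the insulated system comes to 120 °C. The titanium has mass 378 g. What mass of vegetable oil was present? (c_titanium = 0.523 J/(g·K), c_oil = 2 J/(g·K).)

Heat gained plus heat lost sum to zero:
378·0.523·(120 − 215) + m·2·(120 − 30.7) = 0
178.6 m = 18781
m = 18781/178.6 ≈ 105.2 g

m ≈ 105 g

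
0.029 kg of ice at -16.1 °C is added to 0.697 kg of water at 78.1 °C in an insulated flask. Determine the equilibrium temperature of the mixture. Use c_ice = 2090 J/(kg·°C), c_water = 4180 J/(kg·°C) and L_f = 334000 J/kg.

Let T be the final temperature. ΣQ_i = 0:
warm ice to 0 °C: 0.029·2090·(0 − (-16.1)) = 975.82; latent heat to melt: 0.029·334000 = 9686; warm the meltwater: 121.22 T; water: 2913.5(T − 78.1)
3034.7 T = 227541 − 10662 = 216879
T ≈ 71.47 °C — above 0 °C, consistent with complete melting.

T_f ≈ 71.5 °C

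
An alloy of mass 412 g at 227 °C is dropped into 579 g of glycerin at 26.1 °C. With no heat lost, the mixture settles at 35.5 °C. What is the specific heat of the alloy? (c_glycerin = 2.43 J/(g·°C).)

Taking heat into each body as positive, Σ m c ΔT = 0:
412·c·(35.5 − 227) + 579·2.43·(35.5 − 26.1) = 0
-78898 c = -13226
c = -13226/-78898 ≈ 0.1676 J/(g·°C)

c ≈ 0.168 J/(g·°C)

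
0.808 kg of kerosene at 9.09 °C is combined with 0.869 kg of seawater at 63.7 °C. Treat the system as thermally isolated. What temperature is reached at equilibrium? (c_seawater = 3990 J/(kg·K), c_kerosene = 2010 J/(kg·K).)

T_f ≈ 46.3 °C

Setting the total heat transfer to zero:
0.869×3990×(T − 63.7) + 0.808×2010×(T − 9.09) = 0
5091.4 T = 235631
T = 235631 / 5091.4 = 46.3 °C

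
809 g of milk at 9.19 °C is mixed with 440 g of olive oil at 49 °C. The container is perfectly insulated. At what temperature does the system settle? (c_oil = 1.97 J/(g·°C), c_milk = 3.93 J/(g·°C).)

T_f ≈ 17.7 °C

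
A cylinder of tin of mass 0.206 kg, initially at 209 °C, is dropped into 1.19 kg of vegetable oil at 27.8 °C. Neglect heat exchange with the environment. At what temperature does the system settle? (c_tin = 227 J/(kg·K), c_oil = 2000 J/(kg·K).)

Net heat exchanged in the isolated system is zero:
0.206*227*(T − 209) + 1.19*2000*(T − 27.8) = 0
46.76(T − 209) + 2380(T − 27.8) = 0
(46.76 + 2380) T = 46.76*209 + 2380*27.8
T = 75937 / 2426.8 = 31.3 °C

T_f ≈ 31.3 °C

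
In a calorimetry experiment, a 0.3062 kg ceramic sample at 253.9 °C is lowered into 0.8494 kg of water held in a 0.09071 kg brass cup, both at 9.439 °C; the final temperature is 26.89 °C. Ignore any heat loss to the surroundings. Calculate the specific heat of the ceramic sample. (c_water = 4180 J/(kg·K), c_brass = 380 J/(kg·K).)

Taking heat into each body as positive, Σ m c ΔT = 0:
0.3062×c×(26.89 − 253.9) + 0.8494×4180×(26.89 − 9.439) + 0.09071×380×(26.89 − 9.439) = 0
-69.51 c = -62561
c = -62561/-69.51 ≈ 900 J/(kg·K)

c ≈ 900 J/(kg·K)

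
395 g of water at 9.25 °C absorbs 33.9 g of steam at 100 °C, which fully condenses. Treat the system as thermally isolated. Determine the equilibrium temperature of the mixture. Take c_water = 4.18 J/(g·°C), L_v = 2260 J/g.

Energy balance with sensible and latent terms:
condense steam: −33.9×2260 = −76614; condensate cools 100→T: 33.9×4.18×(T − 100) = 141.7(T − 100); water warms: 395×4.18×(T − 9.25) = 1651.1(T − 9.25)
1792.8 T = 76614 + 14170 + 15273 = 106057
T ≈ 59.16 °C, under the boiling point, so the assumption holds.

T_f ≈ 59.2 °C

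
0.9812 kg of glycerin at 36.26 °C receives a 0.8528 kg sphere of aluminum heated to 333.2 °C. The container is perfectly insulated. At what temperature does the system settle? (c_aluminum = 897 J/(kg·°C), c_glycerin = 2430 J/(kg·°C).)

Set heat shed by the hot body equal to heat absorbed by the cold body:
0.8528×897×(333.2 − T) = 0.9812×2430×(T − 36.26)
764.96(333.2 − T) = 2384.3(T − 36.26)
3149.3 T = 341341  ⇒  T ≈ 108.39 °C

T_f ≈ 108.4 °C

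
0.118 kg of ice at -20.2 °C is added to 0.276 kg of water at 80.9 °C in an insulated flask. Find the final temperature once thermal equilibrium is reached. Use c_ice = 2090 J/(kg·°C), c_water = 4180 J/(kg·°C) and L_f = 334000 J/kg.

T_f ≈ 29.7 °C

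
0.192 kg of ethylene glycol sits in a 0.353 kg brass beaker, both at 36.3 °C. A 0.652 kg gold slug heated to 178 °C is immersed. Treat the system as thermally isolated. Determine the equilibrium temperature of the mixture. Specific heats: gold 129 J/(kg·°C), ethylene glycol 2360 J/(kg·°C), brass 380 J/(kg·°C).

T_f ≈ 54.1 °C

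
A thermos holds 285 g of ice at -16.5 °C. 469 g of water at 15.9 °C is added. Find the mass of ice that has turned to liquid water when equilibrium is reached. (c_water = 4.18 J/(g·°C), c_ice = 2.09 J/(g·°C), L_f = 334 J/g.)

Water can give up m c ΔT = 469·4.18·15.9 = 31171 J before reaching 0 °C.
Warming the ice to 0 °C takes 285·2.09·16.5 = 9828.2 J, leaving 21342 J for melting.
Fully melting the ice requires m_ice L_f = 285·334 = 95190 J.
21342 J < 95190 J, so only part of the ice melts and the system sits at 0 °C.
m_melt = 21342 / L_f = 63.9 g.

m_melted ≈ 63.9 g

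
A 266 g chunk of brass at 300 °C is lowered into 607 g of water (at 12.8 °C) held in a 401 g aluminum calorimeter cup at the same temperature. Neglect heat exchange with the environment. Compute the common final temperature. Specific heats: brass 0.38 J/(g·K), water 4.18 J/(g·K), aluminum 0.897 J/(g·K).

T_f ≈ 22.5 °C

Taking heat into each body as positive, Σ m c ΔT = 0:
266×0.38×(T − 300) + 607×4.18×(T − 12.8) + 401×0.897×(T − 12.8) = 0
(101.08 + 2537.3 + 359.7) T = 101.08×300 + 2537.3×12.8 + 359.7×12.8
T ≈ 22.48 °C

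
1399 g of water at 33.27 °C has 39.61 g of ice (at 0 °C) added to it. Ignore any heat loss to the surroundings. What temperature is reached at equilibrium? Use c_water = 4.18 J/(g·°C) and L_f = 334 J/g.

Heat gained plus heat lost sum to zero:
melt ice: 39.61×334 = 13230
  meltwater 0→T: 39.61×4.18×T = 165.57 T
  water: 5847.8(T − 33.27)
6013.4 T = 194557 − 13230 = 181327
T ≈ 30.15 °C — above 0 °C, consistent with complete melting.

T_f ≈ 30.2 °C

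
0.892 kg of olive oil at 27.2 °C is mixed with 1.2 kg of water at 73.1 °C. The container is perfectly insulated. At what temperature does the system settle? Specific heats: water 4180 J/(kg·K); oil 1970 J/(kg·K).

|Q_water| = |Q_oil|:
1.2×4180×(73.1 − T) = 0.892×1970×(T − 27.2)
5016(73.1 − T) = 1757.2(T − 27.2)
6773.2 T = 414467  ⇒  T ≈ 61.19 °C

T_f ≈ 61.2 °C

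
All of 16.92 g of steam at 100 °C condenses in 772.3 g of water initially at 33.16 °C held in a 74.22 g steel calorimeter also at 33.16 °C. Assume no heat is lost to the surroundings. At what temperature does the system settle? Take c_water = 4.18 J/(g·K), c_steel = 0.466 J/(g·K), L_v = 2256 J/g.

Setting the total heat transfer to zero:
latent heat released on condensation: 16.92×2256 = 38172
  condensed water 100 °C→T: 70.73(T − 100)
  original water: 3228.2(T − 33.16)
  steel cup: 74.22×0.466×(T − 33.16) = 34.59(T − 33.16)
3333.5 T = 38172 + 7072.6 + 108194 = 153439
T ≈ 46.03 °C, under the boiling point, so the assumption holds.

T_f ≈ 46.0 °C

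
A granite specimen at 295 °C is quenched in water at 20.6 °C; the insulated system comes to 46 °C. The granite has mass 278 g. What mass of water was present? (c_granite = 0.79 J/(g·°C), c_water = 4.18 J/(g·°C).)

Let T be the final temperature. ΣQ_i = 0:
278·0.79·(46 − 295) + m·4.18·(46 − 20.6) = 0
106.17 m = 54685
m = 54685/106.17 ≈ 515.1 g

m ≈ 515 g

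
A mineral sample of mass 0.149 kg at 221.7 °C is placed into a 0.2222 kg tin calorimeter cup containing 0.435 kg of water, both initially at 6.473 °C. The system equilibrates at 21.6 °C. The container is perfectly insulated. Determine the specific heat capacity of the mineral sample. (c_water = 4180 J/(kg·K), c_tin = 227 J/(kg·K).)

c ≈ 948 J/(kg·K)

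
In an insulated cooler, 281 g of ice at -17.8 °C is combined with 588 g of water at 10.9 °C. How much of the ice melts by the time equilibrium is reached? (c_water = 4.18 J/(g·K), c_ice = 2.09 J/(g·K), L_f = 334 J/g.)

m_melted ≈ 48.9 g

Cooling the water to 0 °C releases 588·4.18·10.9 = 26790 J.
Warming the ice to 0 °C takes 281·2.09·17.8 = 10454 J, leaving 16337 J for melting.
Melting all 281 g of ice would need 281·334 = 93854 J.
Since 16337 < 93854 J, not all the ice melts; equilibrium is at 0 °C.
Mass melted = 16337/334 ≈ 48.91 g.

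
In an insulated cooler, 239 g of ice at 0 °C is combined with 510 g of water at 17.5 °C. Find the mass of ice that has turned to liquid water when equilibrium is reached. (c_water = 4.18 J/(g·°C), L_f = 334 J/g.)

m_melted ≈ 112 g

Water can give up m c ΔT = 510×4.18×17.5 = 37306 J before reaching 0 °C.
To melt every bit of ice: 239×334 = 79826 J.
That's not enough to melt it all — equilibrium is at 0 °C with ice remaining.
m_melted×334 = 37306  ⇒  m_melted ≈ 111.7 g.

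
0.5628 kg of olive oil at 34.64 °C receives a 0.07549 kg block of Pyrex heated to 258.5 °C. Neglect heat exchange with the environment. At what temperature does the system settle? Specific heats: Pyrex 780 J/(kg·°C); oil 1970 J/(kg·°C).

T_f ≈ 45.9 °C

Conservation of energy gives ΣQ = 0:
0.07549*780*(T − 258.5) + 0.5628*1970*(T − 34.64) = 0
1167.6 T = 53627
T ≈ 45.93 °C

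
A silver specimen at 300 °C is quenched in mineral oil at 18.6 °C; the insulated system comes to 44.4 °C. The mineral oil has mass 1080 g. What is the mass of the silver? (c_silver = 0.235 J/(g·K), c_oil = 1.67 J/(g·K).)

m ≈ 775 g

Heat lost by the silver = heat gained by the oil:
m×0.235×(300 − 44.4) = 1080×1.67×(44.4 − 18.6)
60.07 m = 46533  ⇒  m ≈ 774.7 g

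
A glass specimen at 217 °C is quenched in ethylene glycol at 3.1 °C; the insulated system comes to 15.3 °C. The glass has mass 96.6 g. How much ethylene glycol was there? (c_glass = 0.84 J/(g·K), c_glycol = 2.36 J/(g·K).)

m ≈ 568 g

Heat gained plus heat lost sum to zero:
96.6×0.84×(15.3 − 217) + m×2.36×(15.3 − 3.1) = 0
28.79 m = 16367
m = 16367/28.79 ≈ 568.4 g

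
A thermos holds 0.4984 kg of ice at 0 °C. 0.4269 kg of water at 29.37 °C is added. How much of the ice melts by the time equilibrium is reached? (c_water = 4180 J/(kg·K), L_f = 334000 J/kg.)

Heat available from the water dropping to 0 °C: 0.4269×4180×29.37 = 52409 J.
Fully melting the ice requires m_ice L_f = 0.4984×334000 = 166466 J.
That's not enough to melt it all — equilibrium is at 0 °C with ice remaining.
m_melted×334000 = 52409  ⇒  m_melted ≈ 0.1569 kg.

m_melted ≈ 0.157 kg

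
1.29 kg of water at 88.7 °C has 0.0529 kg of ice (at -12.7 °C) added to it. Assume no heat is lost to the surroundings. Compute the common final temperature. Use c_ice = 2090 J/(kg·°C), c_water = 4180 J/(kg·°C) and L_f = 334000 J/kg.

T_f ≈ 81.8 °C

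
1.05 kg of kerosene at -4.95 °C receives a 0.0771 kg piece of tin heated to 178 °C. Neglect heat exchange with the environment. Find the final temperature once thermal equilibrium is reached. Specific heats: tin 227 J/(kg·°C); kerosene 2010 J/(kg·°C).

T_f ≈ -3.4 °C

T_f is the heat-capacity-weighted average of the initial temperatures:
T_f = (17.5×178 + 2110.5×(-4.95)) / (17.5 + 2110.5)
    = -7331.7 / 2128 ≈ -3.45 °C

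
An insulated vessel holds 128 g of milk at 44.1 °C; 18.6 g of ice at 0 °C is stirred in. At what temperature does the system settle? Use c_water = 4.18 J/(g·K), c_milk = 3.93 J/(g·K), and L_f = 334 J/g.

T_f ≈ 27.5 °C

Setting the total heat transfer to zero:
latent heat to melt: 18.6·334 = 6212.4; meltwater 0→T: 18.6·4.18·T = 77.75 T; milk cools: 128·3.93·(T − 44.1) = 503.04(T − 44.1)
580.79 T = 22184 − 6212.4 = 15972
T ≈ 27.50 °C (positive, so assuming full melt was valid).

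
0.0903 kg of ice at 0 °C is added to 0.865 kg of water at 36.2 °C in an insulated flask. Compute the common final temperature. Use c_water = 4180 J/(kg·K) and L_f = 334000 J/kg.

Energy balance with sensible and latent terms:
fusion: m_ice L_f = 0.0903·334000 = 30160
  warm the meltwater: 377.45 T
  water cools: 0.865·4180·(T − 36.2) = 3615.7(T − 36.2)
3993.2 T = 130888 − 30160 = 100728
T ≈ 25.23 °C. Since T > 0 °C, the all-ice-melts assumption holds.

T_f ≈ 25.2 °C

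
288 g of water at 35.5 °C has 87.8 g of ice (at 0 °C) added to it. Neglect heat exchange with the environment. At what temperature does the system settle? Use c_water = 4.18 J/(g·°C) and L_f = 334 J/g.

T_f ≈ 8.5 °C

Taking heat into each body as positive, Σ m c ΔT = 0:
melt ice: 87.8·334 = 29325; meltwater 0→T: 87.8·4.18·T = 367 T; water: 1203.8(T − 35.5)
1570.8 T = 42736 − 29325 = 13411
T ≈ 8.54 °C (positive, so assuming full melt was valid).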